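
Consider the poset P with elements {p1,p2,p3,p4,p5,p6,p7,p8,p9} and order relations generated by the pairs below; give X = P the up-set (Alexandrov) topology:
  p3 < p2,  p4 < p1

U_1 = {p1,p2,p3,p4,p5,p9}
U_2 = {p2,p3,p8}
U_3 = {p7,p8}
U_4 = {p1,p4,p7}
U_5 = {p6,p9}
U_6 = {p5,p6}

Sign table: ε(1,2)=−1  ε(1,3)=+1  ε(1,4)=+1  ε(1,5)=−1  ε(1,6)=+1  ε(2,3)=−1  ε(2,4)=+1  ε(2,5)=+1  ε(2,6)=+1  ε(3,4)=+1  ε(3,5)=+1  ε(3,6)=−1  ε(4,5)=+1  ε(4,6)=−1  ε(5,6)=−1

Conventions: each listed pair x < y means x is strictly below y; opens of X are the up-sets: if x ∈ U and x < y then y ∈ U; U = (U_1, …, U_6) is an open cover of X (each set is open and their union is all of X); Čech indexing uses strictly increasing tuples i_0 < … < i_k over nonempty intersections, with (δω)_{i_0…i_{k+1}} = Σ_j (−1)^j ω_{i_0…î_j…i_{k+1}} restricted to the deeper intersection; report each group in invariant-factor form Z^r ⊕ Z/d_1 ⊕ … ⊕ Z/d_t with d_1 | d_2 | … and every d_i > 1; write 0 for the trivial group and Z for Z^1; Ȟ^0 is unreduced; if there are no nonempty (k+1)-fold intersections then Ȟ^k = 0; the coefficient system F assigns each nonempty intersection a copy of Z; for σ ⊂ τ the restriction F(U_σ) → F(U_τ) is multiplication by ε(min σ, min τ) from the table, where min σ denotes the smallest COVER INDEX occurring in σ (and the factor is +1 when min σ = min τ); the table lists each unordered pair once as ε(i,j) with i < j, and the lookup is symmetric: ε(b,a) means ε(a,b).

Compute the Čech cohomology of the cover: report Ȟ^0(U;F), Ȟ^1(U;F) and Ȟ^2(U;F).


nonempty intersections:
  U12={p2,p3} U14={p1,p4} U15={p9} U16={p5} U23={p8} U34={p7} U56={p6}
C dims 6,7; δ0: rk 5, SNF 1^5
Ȟ^0: (6−5)−0=1 ⇒ Z
Ȟ^1: (7−0)−5=2 ⇒ Z^2
Ȟ^2: (0−0)−0=0 ⇒ 0

Ȟ^0(U;F) ≅ Z; Ȟ^1(U;F) ≅ Z^2; Ȟ^2(U;F) ≅ 0


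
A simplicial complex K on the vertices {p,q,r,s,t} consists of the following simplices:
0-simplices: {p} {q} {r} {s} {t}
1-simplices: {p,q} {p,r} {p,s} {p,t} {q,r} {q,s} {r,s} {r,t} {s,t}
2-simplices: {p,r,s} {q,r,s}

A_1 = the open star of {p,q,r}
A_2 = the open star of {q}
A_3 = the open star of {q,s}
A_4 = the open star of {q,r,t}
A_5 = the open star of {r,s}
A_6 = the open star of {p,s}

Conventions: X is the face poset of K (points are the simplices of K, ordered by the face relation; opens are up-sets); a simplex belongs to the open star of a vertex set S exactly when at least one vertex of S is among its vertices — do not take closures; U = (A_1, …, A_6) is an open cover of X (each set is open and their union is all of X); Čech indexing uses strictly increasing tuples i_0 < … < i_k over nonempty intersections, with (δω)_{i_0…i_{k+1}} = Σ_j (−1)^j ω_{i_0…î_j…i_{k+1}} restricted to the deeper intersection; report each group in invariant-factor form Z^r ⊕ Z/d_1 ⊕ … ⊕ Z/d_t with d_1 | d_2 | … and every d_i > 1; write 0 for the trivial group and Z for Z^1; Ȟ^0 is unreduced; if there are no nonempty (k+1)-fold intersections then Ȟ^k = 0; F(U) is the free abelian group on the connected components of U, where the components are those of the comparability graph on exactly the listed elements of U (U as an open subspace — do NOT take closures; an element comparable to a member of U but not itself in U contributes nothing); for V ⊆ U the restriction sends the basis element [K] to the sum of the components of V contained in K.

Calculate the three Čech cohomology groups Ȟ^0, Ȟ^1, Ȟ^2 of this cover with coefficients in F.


intersection data:
  A1={{p},{q},{r},{p,q},{p,r},{p,s},{p,t},{q,r},{q,s},{r,s},{r,t},{p,r,s},{q,r,s}} A2={{q},{p,q},{q,r},{q,s},{q,r,s}} A3={{q},{s},{p,q},{p,s},{q,r},{q,s},{r,s},{s,t},{p,r,s},{q,r,s}} A4={{q},{r},{t},{p,q},{p,r},{p,t},{q,r},{q,s},{r,s},{r,t},{s,t},{p,r,s},{q,r,s}} A5={{r},{s},{p,r},{p,s},{q,r},{q,s},{r,s},{r,t},{s,t},{p,r,s},{q,r,s}} A6={{p},{s},{p,q},{p,r},{p,s},{p,t},{q,s},{r,s},{s,t},{p,r,s},{q,r,s}}
  A12={{q},{p,q},{q,r},{q,s},{q,r,s}} A13={{q},{p,q},{p,s},{q,r},{q,s},{r,s},{p,r,s},{q,r,s}} A14={{q},{r},{p,q},{p,r},{p,t},{q,r},{q,s},{r,s},{r,t},{p,r,s},{q,r,s}} A15={{r},{p,r},{p,s},{q,r},{q,s},{r,s},{r,t},{p,r,s},{q,r,s}} A16={{p},{p,q},{p,r},{p,s},{p,t},{q,s},{r,s},{p,r,s},{q,r,s}} A23={{q},{p,q},{q,r},{q,s},{q,r,s}} A24={{q},{p,q},{q,r},{q,s},{q,r,s}} A25={{q,r},{q,s},{q,r,s}} A26={{p,q},{q,s},{q,r,s}} A34={{q},{p,q},{q,r},{q,s},{r,s},{s,t},{p,r,s},{q,r,s}} A35={{s},{p,s},{q,r},{q,s},{r,s},{s,t},{p,r,s},{q,r,s}} A36={{s},{p,q},{p,s},{q,s},{r,s},{s,t},{p,r,s},{q,r,s}} A45={{r},{p,r},{q,r},{q,s},{r,s},{r,t},{s,t},{p,r,s},{q,r,s}} A46={{p,q},{p,r},{p,t},{q,s},{r,s},{s,t},{p,r,s},{q,r,s}} A56={{s},{p,r},{p,s},{q,s},{r,s},{s,t},{p,r,s},{q,r,s}}
  A123={{q},{p,q},{q,r},{q,s},{q,r,s}} A124={{q},{p,q},{q,r},{q,s},{q,r,s}} A125={{q,r},{q,s},{q,r,s}} A126={{p,q},{q,s},{q,r,s}} A134={{q},{p,q},{q,r},{q,s},{r,s},{p,r,s},{q,r,s}} A135={{p,s},{q,r},{q,s},{r,s},{p,r,s},{q,r,s}} A136={{p,q},{p,s},{q,s},{r,s},{p,r,s},{q,r,s}} A145={{r},{p,r},{q,r},{q,s},{r,s},{r,t},{p,r,s},{q,r,s}} A146={{p,q},{p,r},{p,t},{q,s},{r,s},{p,r,s},{q,r,s}} A156={{p,r},{p,s},{q,s},{r,s},{p,r,s},{q,r,s}} A234={{q},{p,q},{q,r},{q,s},{q,r,s}} A235={{q,r},{q,s},{q,r,s}} A236={{p,q},{q,s},{q,r,s}} A245={{q,r},{q,s},{q,r,s}} A246={{p,q},{q,s},{q,r,s}} A256={{q,s},{q,r,s}} A345={{q,r},{q,s},{r,s},{s,t},{p,r,s},{q,r,s}} A346={{p,q},{q,s},{r,s},{s,t},{p,r,s},{q,r,s}} A356={{s},{p,s},{q,s},{r,s},{s,t},{p,r,s},{q,r,s}} A456={{p,r},{q,s},{r,s},{s,t},{p,r,s},{q,r,s}}
  A1234={{q},{p,q},{q,r},{q,s},{q,r,s}} A1235={{q,r},{q,s},{q,r,s}} A1236={{p,q},{q,s},{q,r,s}} A1245={{q,r},{q,s},{q,r,s}} A1246={{p,q},{q,s},{q,r,s}} A1256={{q,s},{q,r,s}} A1345={{q,r},{q,s},{r,s},{p,r,s},{q,r,s}} A1346={{p,q},{q,s},{r,s},{p,r,s},{q,r,s}} A1356={{p,s},{q,s},{r,s},{p,r,s},{q,r,s}} A1456={{p,r},{q,s},{r,s},{p,r,s},{q,r,s}} A2345={{q,r},{q,s},{q,r,s}} A2346={{p,q},{q,s},{q,r,s}} A2356={{q,s},{q,r,s}} A2456={{q,s},{q,r,s}} A3456={{q,s},{r,s},{s,t},{p,r,s},{q,r,s}}
  A12345={{q,r},{q,s},{q,r,s}} A12346={{p,q},{q,s},{q,r,s}} A12356={{q,s},{q,r,s}} A12456={{q,s},{q,r,s}} A13456={{q,s},{r,s},{p,r,s},{q,r,s}} A23456={{q,s},{q,r,s}}
  A123456={{q,s},{q,r,s}}
components per intersection:
  A1: {{p},{q},{r},{p,q},{p,r},{p,s},{p,t},{q,r},{q,s},{r,s},{r,t},{p,r,s},{q,r,s}}
  A2: {{q},{p,q},{q,r},{q,s},{q,r,s}}
  A3: {{q},{s},{p,q},{p,s},{q,r},{q,s},{r,s},{s,t},{p,r,s},{q,r,s}}
  A4: {{q},{r},{t},{p,q},{p,r},{p,t},{q,r},{q,s},{r,s},{r,t},{s,t},{p,r,s},{q,r,s}}
  A5: {{r},{s},{p,r},{p,s},{q,r},{q,s},{r,s},{r,t},{s,t},{p,r,s},{q,r,s}}
  A6: {{p},{s},{p,q},{p,r},{p,s},{p,t},{q,s},{r,s},{s,t},{p,r,s},{q,r,s}}
  A12: {{q},{p,q},{q,r},{q,s},{q,r,s}}
  A13: {{q},{p,q},{p,s},{q,r},{q,s},{r,s},{p,r,s},{q,r,s}}
  A14: {{q},{r},{p,q},{p,r},{q,r},{q,s},{r,s},{r,t},{p,r,s},{q,r,s}} {{p,t}}
  A15: {{r},{p,r},{p,s},{q,r},{q,s},{r,s},{r,t},{p,r,s},{q,r,s}}
  A16: {{p},{p,q},{p,r},{p,s},{p,t},{q,s},{r,s},{p,r,s},{q,r,s}}
  A23: {{q},{p,q},{q,r},{q,s},{q,r,s}}
  A24: {{q},{p,q},{q,r},{q,s},{q,r,s}}
  A25: {{q,r},{q,s},{q,r,s}}
  A26: {{p,q}} {{q,s},{q,r,s}}
  A34: {{q},{p,q},{q,r},{q,s},{r,s},{p,r,s},{q,r,s}} {{s,t}}
  A35: {{s},{p,s},{q,r},{q,s},{r,s},{s,t},{p,r,s},{q,r,s}}
  A36: {{s},{p,s},{q,s},{r,s},{s,t},{p,r,s},{q,r,s}} {{p,q}}
  A45: {{r},{p,r},{q,r},{q,s},{r,s},{r,t},{p,r,s},{q,r,s}} {{s,t}}
  A46: {{p,q}} {{p,r},{q,s},{r,s},{p,r,s},{q,r,s}} {{p,t}} {{s,t}}
  A56: {{s},{p,r},{p,s},{q,s},{r,s},{s,t},{p,r,s},{q,r,s}}
  A123: {{q},{p,q},{q,r},{q,s},{q,r,s}}
  A124: {{q},{p,q},{q,r},{q,s},{q,r,s}}
  A125: {{q,r},{q,s},{q,r,s}}
  A126: {{p,q}} {{q,s},{q,r,s}}
  A134: {{q},{p,q},{q,r},{q,s},{r,s},{p,r,s},{q,r,s}}
  A135: {{p,s},{q,r},{q,s},{r,s},{p,r,s},{q,r,s}}
  A136: {{p,q}} {{p,s},{q,s},{r,s},{p,r,s},{q,r,s}}
  A145: {{r},{p,r},{q,r},{q,s},{r,s},{r,t},{p,r,s},{q,r,s}}
  A146: {{p,q}} {{p,r},{q,s},{r,s},{p,r,s},{q,r,s}} {{p,t}}
  A156: {{p,r},{p,s},{q,s},{r,s},{p,r,s},{q,r,s}}
  A234: {{q},{p,q},{q,r},{q,s},{q,r,s}}
  A235: {{q,r},{q,s},{q,r,s}}
  A236: {{p,q}} {{q,s},{q,r,s}}
  A245: {{q,r},{q,s},{q,r,s}}
  A246: {{p,q}} {{q,s},{q,r,s}}
  A256: {{q,s},{q,r,s}}
  A345: {{q,r},{q,s},{r,s},{p,r,s},{q,r,s}} {{s,t}}
  A346: {{p,q}} {{q,s},{r,s},{p,r,s},{q,r,s}} {{s,t}}
  A356: {{s},{p,s},{q,s},{r,s},{s,t},{p,r,s},{q,r,s}}
  A456: {{p,r},{q,s},{r,s},{p,r,s},{q,r,s}} {{s,t}}
  A1234: {{q},{p,q},{q,r},{q,s},{q,r,s}}
  A1235: {{q,r},{q,s},{q,r,s}}
  A1236: {{p,q}} {{q,s},{q,r,s}}
  A1245: {{q,r},{q,s},{q,r,s}}
  A1246: {{p,q}} {{q,s},{q,r,s}}
  A1256: {{q,s},{q,r,s}}
  A1345: {{q,r},{q,s},{r,s},{p,r,s},{q,r,s}}
  A1346: {{p,q}} {{q,s},{r,s},{p,r,s},{q,r,s}}
  A1356: {{p,s},{q,s},{r,s},{p,r,s},{q,r,s}}
  A1456: {{p,r},{q,s},{r,s},{p,r,s},{q,r,s}}
  A2345: {{q,r},{q,s},{q,r,s}}
  A2346: {{p,q}} {{q,s},{q,r,s}}
  A2356: {{q,s},{q,r,s}}
  A2456: {{q,s},{q,r,s}}
  A3456: {{q,s},{r,s},{p,r,s},{q,r,s}} {{s,t}}
  A12345: {{q,r},{q,s},{q,r,s}}
  A12346: {{p,q}} {{q,s},{q,r,s}}
  A12356: {{q,s},{q,r,s}}
  A12456: {{q,s},{q,r,s}}
  A13456: {{q,s},{r,s},{p,r,s},{q,r,s}}
  A23456: {{q,s},{q,r,s}}
  A123456: {{q,s},{q,r,s}}
C dims 6,23,30,20; δ0: rk 5, SNF 1^5; δ1: rk 16, SNF 1^16; δ2: rk 14, SNF 1^14
Ȟ^0 = (6 − 5) − 0 = 1, so Ȟ^0 ≅ Z
Ȟ^1 = (23 − 16) − 5 = 2, so Ȟ^1 ≅ Z^2
Ȟ^2 = (30 − 14) − 16 = 0, so Ȟ^2 ≅ 0

Ȟ^0(U;F) ≅ Z,  Ȟ^1(U;F) ≅ Z^2,  Ȟ^2(U;F) ≅ 0


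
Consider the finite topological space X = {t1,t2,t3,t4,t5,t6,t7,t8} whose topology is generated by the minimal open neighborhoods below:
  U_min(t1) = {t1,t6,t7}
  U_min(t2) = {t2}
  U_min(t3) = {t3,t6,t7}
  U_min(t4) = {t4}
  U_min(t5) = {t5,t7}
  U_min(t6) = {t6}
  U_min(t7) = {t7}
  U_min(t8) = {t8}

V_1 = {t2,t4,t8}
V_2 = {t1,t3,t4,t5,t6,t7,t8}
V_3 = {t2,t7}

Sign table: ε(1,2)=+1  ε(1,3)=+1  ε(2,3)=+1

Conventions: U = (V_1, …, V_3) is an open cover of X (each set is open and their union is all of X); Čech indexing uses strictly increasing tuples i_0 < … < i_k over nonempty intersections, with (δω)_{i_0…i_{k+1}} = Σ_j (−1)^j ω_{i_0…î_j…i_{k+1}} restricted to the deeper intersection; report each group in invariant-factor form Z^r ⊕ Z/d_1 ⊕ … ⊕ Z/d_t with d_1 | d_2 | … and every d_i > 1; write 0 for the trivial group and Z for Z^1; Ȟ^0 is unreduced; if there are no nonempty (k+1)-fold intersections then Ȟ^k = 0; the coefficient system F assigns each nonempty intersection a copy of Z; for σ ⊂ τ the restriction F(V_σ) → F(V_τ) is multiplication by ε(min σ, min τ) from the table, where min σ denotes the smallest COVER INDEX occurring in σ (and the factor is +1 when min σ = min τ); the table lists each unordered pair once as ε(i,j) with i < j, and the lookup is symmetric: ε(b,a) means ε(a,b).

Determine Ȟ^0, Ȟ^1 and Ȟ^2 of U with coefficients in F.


Ȟ^0 = Z,  Ȟ^1 = Z,  Ȟ^2 = 0

nerve of the cover:
  V12={t4,t8} V13={t2} V23={t7}
C dims 3,3; δ0: rk 2, SNF 1^2
Ȟ^0 = (3 − 2) − 0 = 1, so Ȟ^0 ≅ Z
Ȟ^1 = (3 − 0) − 2 = 1, so Ȟ^1 ≅ Z
Ȟ^2 = (0 − 0) − 0 = 0, so Ȟ^2 ≅ 0


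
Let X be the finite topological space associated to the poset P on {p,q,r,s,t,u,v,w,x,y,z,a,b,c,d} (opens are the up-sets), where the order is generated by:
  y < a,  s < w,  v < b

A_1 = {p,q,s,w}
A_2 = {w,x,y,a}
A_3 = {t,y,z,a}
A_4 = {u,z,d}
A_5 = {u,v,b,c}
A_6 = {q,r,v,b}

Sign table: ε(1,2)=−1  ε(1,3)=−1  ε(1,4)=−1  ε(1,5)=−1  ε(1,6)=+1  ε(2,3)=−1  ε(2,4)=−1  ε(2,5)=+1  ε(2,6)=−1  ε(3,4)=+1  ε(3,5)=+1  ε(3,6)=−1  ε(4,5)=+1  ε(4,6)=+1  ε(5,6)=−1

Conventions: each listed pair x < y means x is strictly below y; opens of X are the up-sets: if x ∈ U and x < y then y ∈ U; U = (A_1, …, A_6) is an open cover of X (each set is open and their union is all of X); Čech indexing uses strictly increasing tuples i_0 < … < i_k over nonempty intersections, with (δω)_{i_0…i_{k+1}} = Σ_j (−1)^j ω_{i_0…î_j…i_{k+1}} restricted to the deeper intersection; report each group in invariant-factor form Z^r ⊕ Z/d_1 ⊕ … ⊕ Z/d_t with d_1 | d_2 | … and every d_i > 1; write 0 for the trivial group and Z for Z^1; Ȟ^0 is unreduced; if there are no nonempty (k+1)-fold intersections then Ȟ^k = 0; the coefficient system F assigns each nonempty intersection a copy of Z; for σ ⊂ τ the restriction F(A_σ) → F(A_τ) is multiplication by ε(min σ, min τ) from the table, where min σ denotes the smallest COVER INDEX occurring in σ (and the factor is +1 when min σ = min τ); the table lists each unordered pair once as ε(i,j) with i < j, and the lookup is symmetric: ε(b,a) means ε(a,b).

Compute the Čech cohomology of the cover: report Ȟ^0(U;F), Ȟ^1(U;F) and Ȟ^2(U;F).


Ȟ^0(U;F) ≅ 0, Ȟ^1(U;F) ≅ Z/2, Ȟ^2(U;F) ≅ 0

intersection data:
  A12={w} A16={q} A23={y,a} A34={z} A45={u} A56={v,b}
C dims 6,6; δ0: rk 6, SNF 1^5·2
Ȟ^0 = (6 − 6) − 0 = 0, so Ȟ^0 ≅ 0
Ȟ^1 = (6 − 0) − 6 = 0 plus torsion [2], so Ȟ^1 ≅ Z/2
Ȟ^2 = (0 − 0) − 0 = 0, so Ȟ^2 ≅ 0


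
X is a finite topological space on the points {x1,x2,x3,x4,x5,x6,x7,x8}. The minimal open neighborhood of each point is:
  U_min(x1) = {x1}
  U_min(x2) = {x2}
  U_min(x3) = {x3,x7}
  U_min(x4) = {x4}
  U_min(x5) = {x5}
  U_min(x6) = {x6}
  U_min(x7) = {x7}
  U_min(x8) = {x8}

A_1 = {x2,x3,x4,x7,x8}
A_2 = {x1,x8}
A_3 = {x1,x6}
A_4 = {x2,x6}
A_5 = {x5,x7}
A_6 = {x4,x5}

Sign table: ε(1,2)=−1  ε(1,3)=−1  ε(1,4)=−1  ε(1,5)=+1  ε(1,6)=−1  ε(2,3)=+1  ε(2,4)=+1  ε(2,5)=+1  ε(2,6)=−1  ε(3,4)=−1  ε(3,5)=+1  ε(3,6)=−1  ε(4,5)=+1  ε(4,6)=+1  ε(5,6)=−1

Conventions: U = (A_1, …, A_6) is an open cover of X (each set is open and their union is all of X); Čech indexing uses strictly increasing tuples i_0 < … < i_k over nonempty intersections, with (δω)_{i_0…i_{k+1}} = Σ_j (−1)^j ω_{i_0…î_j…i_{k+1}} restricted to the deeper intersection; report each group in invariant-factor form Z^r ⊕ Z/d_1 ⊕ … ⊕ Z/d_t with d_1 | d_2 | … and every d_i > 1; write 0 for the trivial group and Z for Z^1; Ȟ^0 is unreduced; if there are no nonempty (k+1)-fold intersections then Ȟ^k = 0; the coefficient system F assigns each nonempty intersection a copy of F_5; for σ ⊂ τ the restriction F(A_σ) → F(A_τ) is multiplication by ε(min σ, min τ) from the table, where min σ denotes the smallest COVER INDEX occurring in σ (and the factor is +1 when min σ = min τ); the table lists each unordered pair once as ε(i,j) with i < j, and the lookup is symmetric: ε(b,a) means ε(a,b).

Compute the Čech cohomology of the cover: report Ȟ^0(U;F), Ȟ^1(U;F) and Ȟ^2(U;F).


Ȟ^0(U;F) ≅ 0; Ȟ^1(U;F) ≅ Z/5; Ȟ^2(U;F) ≅ 0

nonempty intersections:
  A12={x8} A14={x2} A15={x7} A16={x4} A23={x1} A34={x6} A56={x5}
C dims 6,7; δ0: rk_F5 6
Ȟ^0: (6−6)−0=0 ⇒ 0
Ȟ^1: (7−0)−6=1 ⇒ Z/5
Ȟ^2: (0−0)−0=0 ⇒ 0


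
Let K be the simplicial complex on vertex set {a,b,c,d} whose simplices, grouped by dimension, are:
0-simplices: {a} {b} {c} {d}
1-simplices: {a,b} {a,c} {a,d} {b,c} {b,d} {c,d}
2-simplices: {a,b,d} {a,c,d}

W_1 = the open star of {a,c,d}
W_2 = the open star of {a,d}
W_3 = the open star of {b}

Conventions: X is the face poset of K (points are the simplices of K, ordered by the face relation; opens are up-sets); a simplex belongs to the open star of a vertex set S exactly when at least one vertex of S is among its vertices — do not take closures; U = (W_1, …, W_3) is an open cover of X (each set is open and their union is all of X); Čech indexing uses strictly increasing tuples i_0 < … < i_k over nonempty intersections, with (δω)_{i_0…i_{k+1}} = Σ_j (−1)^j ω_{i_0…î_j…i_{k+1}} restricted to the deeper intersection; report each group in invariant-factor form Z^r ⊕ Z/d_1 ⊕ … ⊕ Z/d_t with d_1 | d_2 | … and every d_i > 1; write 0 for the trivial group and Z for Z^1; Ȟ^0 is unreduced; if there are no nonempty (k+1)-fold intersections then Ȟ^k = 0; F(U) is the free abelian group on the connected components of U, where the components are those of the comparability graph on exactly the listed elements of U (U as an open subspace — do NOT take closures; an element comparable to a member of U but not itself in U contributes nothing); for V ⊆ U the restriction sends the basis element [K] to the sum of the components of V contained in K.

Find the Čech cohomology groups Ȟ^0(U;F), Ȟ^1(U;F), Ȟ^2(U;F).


Ȟ^0(U;F) ≅ Z,  Ȟ^1(U;F) ≅ Z,  Ȟ^2(U;F) ≅ 0

cover nerve:
  W1={{a},{c},{d},{a,b},{a,c},{a,d},{b,c},{b,d},{c,d},{a,b,d},{a,c,d}} W2={{a},{d},{a,b},{a,c},{a,d},{b,d},{c,d},{a,b,d},{a,c,d}} W3={{b},{a,b},{b,c},{b,d},{a,b,d}}
  W12={{a},{d},{a,b},{a,c},{a,d},{b,d},{c,d},{a,b,d},{a,c,d}} W13={{a,b},{b,c},{b,d},{a,b,d}} W23={{a,b},{b,d},{a,b,d}}
  W123={{a,b},{b,d},{a,b,d}}
components per intersection:
  W1: {{a},{c},{d},{a,b},{a,c},{a,d},{b,c},{b,d},{c,d},{a,b,d},{a,c,d}}
  W2: {{a},{d},{a,b},{a,c},{a,d},{b,d},{c,d},{a,b,d},{a,c,d}}
  W3: {{b},{a,b},{b,c},{b,d},{a,b,d}}
  W12: {{a},{d},{a,b},{a,c},{a,d},{b,d},{c,d},{a,b,d},{a,c,d}}
  W13: {{a,b},{b,d},{a,b,d}} {{b,c}}
  W23: {{a,b},{b,d},{a,b,d}}
  W123: {{a,b},{b,d},{a,b,d}}
C dims 3,4,1; δ0: rk 2, SNF 1^2; δ1: rk 1, SNF 1^1
Ȟ^0: (3−2)−0=1 ⇒ Z
Ȟ^1: (4−1)−2=1 ⇒ Z
Ȟ^2: (1−0)−1=0 ⇒ 0


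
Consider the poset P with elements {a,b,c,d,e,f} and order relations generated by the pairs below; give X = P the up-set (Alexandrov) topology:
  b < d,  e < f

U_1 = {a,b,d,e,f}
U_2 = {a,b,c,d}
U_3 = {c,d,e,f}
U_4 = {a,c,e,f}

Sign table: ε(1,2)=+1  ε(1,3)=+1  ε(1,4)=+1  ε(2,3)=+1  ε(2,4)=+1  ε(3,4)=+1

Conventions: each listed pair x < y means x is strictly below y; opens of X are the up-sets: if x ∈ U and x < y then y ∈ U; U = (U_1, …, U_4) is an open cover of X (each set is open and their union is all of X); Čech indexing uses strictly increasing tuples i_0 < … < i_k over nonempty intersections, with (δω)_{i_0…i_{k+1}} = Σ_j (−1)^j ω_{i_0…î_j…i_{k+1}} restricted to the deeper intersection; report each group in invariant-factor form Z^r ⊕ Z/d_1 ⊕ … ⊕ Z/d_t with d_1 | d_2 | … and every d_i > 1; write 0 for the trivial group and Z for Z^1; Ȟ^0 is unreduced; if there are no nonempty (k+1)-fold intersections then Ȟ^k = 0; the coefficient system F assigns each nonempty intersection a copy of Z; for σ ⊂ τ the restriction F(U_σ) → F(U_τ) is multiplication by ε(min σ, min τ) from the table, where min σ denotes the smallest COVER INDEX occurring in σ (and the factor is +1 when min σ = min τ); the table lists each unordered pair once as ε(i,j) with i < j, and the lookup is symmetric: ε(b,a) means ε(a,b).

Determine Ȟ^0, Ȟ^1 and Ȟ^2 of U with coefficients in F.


nerve simplices:
  U12={a,b,d} U13={d,e,f} U14={a,e,f} U23={c,d} U24={a,c} U34={c,e,f}
  U123={d} U124={a} U134={e,f} U234={c}
C dims 4,6,4; δ0: rk 3, SNF 1^3; δ1: rk 3, SNF 1^3
degree 0: 4−3−0 = 1 → Ȟ^0 ≅ Z
degree 1: 6−3−3 = 0 → Ȟ^1 ≅ 0
degree 2: 4−0−3 = 1 → Ȟ^2 ≅ Z

Ȟ^0 ≅ Z,  Ȟ^1 ≅ 0,  Ȟ^2 ≅ Z


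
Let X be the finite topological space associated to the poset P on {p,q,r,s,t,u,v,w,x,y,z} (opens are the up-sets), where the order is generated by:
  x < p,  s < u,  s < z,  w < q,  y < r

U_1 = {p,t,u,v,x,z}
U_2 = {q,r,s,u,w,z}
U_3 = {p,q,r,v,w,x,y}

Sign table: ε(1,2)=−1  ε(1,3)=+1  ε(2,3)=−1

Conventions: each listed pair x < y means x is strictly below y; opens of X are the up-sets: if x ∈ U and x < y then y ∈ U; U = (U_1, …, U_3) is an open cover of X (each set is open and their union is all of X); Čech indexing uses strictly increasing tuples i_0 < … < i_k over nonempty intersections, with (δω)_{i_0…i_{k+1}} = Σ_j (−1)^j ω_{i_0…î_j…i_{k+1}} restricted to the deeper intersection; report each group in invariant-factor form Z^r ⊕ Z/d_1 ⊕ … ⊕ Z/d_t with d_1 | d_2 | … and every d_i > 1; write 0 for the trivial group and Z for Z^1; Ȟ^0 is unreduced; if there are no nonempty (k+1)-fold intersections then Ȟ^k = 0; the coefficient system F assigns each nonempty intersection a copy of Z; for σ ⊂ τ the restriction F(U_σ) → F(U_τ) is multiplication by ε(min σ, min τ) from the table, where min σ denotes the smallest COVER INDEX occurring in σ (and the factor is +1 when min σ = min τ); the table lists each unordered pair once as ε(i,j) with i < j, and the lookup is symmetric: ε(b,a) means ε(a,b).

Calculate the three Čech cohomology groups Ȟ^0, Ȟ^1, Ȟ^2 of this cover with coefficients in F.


nerve simplices:
  U12={u,z} U13={p,v,x} U23={q,r,w}
C dims 3,3; δ0: rk 2, SNF 1^2
degree 0: 3−2−0 = 1 → Ȟ^0 ≅ Z
degree 1: 3−0−2 = 1 → Ȟ^1 ≅ Z
degree 2: 0−0−0 = 0 → Ȟ^2 ≅ 0

Ȟ^0 ≅ Z, Ȟ^1 ≅ Z and Ȟ^2 ≅ 0


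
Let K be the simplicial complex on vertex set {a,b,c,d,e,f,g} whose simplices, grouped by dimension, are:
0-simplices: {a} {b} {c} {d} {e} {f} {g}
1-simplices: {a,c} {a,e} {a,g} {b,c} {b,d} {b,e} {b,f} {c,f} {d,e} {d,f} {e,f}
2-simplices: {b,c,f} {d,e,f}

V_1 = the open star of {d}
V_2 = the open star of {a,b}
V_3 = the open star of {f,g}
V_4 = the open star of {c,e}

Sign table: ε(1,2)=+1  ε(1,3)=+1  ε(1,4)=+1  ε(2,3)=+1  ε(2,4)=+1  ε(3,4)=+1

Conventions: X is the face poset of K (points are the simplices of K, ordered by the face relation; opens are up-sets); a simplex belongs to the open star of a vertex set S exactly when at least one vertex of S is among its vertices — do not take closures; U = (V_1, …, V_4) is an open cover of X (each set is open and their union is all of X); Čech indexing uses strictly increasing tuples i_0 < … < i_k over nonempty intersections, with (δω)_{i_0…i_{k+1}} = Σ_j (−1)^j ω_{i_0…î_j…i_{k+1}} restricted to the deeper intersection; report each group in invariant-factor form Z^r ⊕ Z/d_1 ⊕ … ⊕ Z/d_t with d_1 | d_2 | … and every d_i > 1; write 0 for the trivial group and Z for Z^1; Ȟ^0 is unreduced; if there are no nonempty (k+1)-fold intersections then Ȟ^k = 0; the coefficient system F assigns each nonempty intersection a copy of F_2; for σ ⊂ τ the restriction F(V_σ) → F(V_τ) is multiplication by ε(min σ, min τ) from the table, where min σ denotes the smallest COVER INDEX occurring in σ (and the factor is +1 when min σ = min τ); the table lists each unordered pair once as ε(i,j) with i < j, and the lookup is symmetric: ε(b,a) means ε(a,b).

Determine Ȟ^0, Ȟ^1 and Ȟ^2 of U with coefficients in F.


Ȟ^0(U;F) ≅ Z/2, Ȟ^1(U;F) ≅ Z/2, Ȟ^2(U;F) ≅ 0

nerve of the cover:
  V1={{d},{b,d},{d,e},{d,f},{d,e,f}} V2={{a},{b},{a,c},{a,e},{a,g},{b,c},{b,d},{b,e},{b,f},{b,c,f}} V3={{f},{g},{a,g},{b,f},{c,f},{d,f},{e,f},{b,c,f},{d,e,f}} V4={{c},{e},{a,c},{a,e},{b,c},{b,e},{c,f},{d,e},{e,f},{b,c,f},{d,e,f}}
  V12={{b,d}} V13={{d,f},{d,e,f}} V14={{d,e},{d,e,f}} V23={{a,g},{b,f},{b,c,f}} V24={{a,c},{a,e},{b,c},{b,e},{b,c,f}} V34={{c,f},{e,f},{b,c,f},{d,e,f}}
  V134={{d,e,f}} V234={{b,c,f}}
C dims 4,6,2; δ0: rk_F2 3; δ1: rk_F2 2
Ȟ^0 = (4 − 3) − 0 = 1, so Ȟ^0 ≅ Z/2
Ȟ^1 = (6 − 2) − 3 = 1, so Ȟ^1 ≅ Z/2
Ȟ^2 = (2 − 0) − 2 = 0, so Ȟ^2 ≅ 0


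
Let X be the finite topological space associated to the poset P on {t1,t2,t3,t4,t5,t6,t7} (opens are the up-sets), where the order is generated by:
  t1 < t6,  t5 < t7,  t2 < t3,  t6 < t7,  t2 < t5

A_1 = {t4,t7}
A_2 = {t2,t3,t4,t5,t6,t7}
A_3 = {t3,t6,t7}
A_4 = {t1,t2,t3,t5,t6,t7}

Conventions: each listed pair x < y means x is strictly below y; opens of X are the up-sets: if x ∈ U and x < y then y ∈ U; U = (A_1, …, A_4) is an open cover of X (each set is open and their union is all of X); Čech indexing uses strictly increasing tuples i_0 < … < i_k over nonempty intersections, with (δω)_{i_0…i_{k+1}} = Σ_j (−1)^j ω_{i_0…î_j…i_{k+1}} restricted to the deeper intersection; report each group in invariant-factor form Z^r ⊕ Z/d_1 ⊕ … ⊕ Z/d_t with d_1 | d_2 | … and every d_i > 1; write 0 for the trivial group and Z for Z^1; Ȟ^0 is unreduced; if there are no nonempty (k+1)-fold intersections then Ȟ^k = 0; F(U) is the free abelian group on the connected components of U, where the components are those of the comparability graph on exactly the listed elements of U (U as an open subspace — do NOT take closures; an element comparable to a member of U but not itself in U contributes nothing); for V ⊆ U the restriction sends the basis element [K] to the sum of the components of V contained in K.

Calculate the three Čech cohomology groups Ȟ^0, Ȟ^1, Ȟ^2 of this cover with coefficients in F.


cover nerve:
  A12={t4,t7} A13={t7} A14={t7} A23={t3,t6,t7} A24={t2,t3,t5,t6,t7} A34={t3,t6,t7}
  A123={t7} A124={t7} A134={t7} A234={t3,t6,t7}
  A1234={t7}
components per intersection:
  A1: {t4} {t7}
  A2: {t2,t3,t5,t6,t7} {t4}
  A3: {t3} {t6,t7}
  A4: {t1,t2,t3,t5,t6,t7}
  A12: {t4} {t7}
  A13: {t7}
  A14: {t7}
  A23: {t3} {t6,t7}
  A24: {t2,t3,t5,t6,t7}
  A34: {t3} {t6,t7}
  A123: {t7}
  A124: {t7}
  A134: {t7}
  A234: {t3} {t6,t7}
  A1234: {t7}
C dims 7,9,5,1; δ0: rk 5, SNF 1^5; δ1: rk 4, SNF 1^4; δ2: rk 1, SNF 1^1
Ȟ^0: (7−5)−0=2 ⇒ Z^2
Ȟ^1: (9−4)−5=0 ⇒ 0
Ȟ^2: (5−1)−4=0 ⇒ 0

Ȟ^0(U;F) ≅ Z^2, Ȟ^1(U;F) ≅ 0, Ȟ^2(U;F) ≅ 0


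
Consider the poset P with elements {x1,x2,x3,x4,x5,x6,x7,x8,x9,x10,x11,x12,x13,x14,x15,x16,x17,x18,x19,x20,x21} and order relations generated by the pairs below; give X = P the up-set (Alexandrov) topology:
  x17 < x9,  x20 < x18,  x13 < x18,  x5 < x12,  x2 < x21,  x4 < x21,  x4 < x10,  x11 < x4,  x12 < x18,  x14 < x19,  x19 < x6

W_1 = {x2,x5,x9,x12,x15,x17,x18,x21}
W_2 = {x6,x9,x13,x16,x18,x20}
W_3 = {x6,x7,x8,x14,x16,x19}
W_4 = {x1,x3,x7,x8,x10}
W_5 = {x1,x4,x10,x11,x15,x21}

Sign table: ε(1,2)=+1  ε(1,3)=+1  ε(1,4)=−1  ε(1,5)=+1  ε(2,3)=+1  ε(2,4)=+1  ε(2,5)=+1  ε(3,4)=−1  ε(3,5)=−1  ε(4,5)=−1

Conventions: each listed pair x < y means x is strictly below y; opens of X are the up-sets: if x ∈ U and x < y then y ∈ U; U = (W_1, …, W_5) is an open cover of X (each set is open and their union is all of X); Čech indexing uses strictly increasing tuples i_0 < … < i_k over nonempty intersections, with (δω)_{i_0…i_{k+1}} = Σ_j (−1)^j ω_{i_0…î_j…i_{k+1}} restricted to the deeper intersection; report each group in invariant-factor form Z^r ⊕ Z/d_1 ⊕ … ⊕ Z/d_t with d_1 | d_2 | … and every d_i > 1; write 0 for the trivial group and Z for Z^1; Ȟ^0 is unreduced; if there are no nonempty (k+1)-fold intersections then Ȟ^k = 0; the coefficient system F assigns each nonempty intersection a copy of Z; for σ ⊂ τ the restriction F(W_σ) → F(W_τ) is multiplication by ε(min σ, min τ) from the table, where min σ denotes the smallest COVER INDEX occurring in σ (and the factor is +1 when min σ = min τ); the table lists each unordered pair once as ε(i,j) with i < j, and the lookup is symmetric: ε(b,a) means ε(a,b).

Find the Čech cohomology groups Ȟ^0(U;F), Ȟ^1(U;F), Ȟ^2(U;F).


Ȟ^0(U;F) ≅ Z; Ȟ^1(U;F) ≅ Z; Ȟ^2(U;F) ≅ 0

intersection data:
  W12={x9,x18} W15={x15,x21} W23={x6,x16} W34={x7,x8} W45={x1,x10}
C dims 5,5; δ0: rk 4, SNF 1^4
Ȟ^0 = (5 − 4) − 0 = 1, so Ȟ^0 ≅ Z
Ȟ^1 = (5 − 0) − 4 = 1, so Ȟ^1 ≅ Z
Ȟ^2 = (0 − 0) − 0 = 0, so Ȟ^2 ≅ 0


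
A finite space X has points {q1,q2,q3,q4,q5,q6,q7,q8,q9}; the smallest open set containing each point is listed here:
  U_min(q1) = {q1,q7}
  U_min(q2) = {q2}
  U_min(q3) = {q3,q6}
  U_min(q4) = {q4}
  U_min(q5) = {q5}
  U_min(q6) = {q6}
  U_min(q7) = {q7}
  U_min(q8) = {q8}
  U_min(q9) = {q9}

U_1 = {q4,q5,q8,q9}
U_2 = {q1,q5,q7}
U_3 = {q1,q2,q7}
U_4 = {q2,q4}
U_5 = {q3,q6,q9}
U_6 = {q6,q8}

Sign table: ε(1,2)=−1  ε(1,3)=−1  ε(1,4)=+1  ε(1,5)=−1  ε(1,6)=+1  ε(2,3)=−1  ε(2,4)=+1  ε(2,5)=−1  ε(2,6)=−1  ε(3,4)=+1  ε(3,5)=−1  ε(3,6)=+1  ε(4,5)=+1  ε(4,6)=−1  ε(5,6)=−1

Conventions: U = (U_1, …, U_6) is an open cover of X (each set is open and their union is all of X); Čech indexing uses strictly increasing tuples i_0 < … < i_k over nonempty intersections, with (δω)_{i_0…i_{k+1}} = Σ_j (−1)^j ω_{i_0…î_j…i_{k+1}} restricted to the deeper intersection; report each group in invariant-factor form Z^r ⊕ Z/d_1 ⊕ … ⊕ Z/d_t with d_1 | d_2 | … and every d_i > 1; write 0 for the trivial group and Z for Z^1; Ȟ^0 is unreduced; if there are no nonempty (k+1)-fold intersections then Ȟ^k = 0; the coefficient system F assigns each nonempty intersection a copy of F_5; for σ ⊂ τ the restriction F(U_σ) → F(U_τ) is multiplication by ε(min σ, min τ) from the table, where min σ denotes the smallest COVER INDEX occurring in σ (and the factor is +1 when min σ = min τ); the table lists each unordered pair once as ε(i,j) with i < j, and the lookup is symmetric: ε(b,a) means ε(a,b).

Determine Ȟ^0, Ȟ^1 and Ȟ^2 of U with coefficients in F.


Ȟ^0(U;F) ≅ Z/5, Ȟ^1(U;F) ≅ Z/5 ⊕ Z/5, Ȟ^2(U;F) ≅ 0

cover nerve:
  U12={q5} U14={q4} U15={q9} U16={q8} U23={q1,q7} U34={q2} U56={q6}
C dims 6,7; δ0: rk_F5 5
Ȟ^0: (6−5)−0=1 ⇒ Z/5
Ȟ^1: (7−0)−5=2 ⇒ Z/5 ⊕ Z/5
Ȟ^2: (0−0)−0=0 ⇒ 0


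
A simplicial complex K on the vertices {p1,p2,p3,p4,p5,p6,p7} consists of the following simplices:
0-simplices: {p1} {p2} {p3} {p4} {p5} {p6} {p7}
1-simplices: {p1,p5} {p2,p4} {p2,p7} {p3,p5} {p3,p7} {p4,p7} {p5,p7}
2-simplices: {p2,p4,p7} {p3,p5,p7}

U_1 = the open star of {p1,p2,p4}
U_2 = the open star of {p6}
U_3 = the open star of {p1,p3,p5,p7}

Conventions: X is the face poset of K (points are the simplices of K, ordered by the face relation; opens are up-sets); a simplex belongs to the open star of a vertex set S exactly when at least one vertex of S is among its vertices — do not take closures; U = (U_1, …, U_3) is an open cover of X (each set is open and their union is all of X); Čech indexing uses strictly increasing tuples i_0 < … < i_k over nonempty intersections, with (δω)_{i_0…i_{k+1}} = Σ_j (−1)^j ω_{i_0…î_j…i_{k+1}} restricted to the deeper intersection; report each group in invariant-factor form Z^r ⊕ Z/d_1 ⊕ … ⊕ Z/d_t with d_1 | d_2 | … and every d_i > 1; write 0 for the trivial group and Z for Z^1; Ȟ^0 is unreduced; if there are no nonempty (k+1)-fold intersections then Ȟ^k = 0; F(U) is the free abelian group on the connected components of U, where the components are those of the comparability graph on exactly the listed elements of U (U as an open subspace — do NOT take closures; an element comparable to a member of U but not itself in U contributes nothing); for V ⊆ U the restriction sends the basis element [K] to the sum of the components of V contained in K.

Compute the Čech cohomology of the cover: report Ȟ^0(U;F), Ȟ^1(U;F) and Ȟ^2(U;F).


cover nerve:
  U1={{p1},{p2},{p4},{p1,p5},{p2,p4},{p2,p7},{p4,p7},{p2,p4,p7}} U2={{p6}} U3={{p1},{p3},{p5},{p7},{p1,p5},{p2,p7},{p3,p5},{p3,p7},{p4,p7},{p5,p7},{p2,p4,p7},{p3,p5,p7}}
  U13={{p1},{p1,p5},{p2,p7},{p4,p7},{p2,p4,p7}}
components per intersection:
  U1: {{p1},{p1,p5}} {{p2},{p4},{p2,p4},{p2,p7},{p4,p7},{p2,p4,p7}}
  U2: {{p6}}
  U3: {{p1},{p3},{p5},{p7},{p1,p5},{p2,p7},{p3,p5},{p3,p7},{p4,p7},{p5,p7},{p2,p4,p7},{p3,p5,p7}}
  U13: {{p1},{p1,p5}} {{p2,p7},{p4,p7},{p2,p4,p7}}
C dims 4,2; δ0: rk 2, SNF 1^2
Ȟ^0: (4−2)−0=2 ⇒ Z^2
Ȟ^1: (2−0)−2=0 ⇒ 0
Ȟ^2: (0−0)−0=0 ⇒ 0

Ȟ^0(U;F) ≅ Z^2, Ȟ^1(U;F) ≅ 0, Ȟ^2(U;F) ≅ 0


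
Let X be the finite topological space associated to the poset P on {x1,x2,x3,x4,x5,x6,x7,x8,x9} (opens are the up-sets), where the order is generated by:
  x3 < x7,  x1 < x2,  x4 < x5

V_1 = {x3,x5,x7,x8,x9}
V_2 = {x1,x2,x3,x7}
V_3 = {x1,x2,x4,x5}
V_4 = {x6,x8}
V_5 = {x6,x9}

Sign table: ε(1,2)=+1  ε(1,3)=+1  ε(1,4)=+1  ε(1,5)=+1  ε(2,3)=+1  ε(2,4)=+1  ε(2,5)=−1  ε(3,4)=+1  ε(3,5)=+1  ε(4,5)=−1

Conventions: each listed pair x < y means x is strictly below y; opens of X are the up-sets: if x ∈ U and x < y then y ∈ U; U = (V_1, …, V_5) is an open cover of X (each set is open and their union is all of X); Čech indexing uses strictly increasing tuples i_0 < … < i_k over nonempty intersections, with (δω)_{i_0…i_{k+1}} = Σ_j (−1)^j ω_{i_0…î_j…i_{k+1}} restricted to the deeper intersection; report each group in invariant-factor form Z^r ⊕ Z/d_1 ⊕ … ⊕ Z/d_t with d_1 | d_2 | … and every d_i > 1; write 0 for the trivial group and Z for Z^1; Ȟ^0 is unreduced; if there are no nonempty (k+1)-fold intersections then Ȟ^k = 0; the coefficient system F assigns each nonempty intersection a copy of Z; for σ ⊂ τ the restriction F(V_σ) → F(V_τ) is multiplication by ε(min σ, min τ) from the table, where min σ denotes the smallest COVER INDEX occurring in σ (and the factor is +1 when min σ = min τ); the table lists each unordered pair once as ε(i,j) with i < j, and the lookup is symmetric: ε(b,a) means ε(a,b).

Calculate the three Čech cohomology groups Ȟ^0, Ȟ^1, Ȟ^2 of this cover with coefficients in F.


nonempty intersections:
  V12={x3,x7} V13={x5} V14={x8} V15={x9} V23={x1,x2} V45={x6}
C dims 5,6; δ0: rk 5, SNF 1^4·2
Ȟ^0: (5−5)−0=0 ⇒ 0
Ȟ^1: (6−0)−5=1 plus torsion [2] ⇒ Z ⊕ Z/2
Ȟ^2: (0−0)−0=0 ⇒ 0

Ȟ^0 = 0, Ȟ^1 = Z ⊕ Z/2 and Ȟ^2 = 0


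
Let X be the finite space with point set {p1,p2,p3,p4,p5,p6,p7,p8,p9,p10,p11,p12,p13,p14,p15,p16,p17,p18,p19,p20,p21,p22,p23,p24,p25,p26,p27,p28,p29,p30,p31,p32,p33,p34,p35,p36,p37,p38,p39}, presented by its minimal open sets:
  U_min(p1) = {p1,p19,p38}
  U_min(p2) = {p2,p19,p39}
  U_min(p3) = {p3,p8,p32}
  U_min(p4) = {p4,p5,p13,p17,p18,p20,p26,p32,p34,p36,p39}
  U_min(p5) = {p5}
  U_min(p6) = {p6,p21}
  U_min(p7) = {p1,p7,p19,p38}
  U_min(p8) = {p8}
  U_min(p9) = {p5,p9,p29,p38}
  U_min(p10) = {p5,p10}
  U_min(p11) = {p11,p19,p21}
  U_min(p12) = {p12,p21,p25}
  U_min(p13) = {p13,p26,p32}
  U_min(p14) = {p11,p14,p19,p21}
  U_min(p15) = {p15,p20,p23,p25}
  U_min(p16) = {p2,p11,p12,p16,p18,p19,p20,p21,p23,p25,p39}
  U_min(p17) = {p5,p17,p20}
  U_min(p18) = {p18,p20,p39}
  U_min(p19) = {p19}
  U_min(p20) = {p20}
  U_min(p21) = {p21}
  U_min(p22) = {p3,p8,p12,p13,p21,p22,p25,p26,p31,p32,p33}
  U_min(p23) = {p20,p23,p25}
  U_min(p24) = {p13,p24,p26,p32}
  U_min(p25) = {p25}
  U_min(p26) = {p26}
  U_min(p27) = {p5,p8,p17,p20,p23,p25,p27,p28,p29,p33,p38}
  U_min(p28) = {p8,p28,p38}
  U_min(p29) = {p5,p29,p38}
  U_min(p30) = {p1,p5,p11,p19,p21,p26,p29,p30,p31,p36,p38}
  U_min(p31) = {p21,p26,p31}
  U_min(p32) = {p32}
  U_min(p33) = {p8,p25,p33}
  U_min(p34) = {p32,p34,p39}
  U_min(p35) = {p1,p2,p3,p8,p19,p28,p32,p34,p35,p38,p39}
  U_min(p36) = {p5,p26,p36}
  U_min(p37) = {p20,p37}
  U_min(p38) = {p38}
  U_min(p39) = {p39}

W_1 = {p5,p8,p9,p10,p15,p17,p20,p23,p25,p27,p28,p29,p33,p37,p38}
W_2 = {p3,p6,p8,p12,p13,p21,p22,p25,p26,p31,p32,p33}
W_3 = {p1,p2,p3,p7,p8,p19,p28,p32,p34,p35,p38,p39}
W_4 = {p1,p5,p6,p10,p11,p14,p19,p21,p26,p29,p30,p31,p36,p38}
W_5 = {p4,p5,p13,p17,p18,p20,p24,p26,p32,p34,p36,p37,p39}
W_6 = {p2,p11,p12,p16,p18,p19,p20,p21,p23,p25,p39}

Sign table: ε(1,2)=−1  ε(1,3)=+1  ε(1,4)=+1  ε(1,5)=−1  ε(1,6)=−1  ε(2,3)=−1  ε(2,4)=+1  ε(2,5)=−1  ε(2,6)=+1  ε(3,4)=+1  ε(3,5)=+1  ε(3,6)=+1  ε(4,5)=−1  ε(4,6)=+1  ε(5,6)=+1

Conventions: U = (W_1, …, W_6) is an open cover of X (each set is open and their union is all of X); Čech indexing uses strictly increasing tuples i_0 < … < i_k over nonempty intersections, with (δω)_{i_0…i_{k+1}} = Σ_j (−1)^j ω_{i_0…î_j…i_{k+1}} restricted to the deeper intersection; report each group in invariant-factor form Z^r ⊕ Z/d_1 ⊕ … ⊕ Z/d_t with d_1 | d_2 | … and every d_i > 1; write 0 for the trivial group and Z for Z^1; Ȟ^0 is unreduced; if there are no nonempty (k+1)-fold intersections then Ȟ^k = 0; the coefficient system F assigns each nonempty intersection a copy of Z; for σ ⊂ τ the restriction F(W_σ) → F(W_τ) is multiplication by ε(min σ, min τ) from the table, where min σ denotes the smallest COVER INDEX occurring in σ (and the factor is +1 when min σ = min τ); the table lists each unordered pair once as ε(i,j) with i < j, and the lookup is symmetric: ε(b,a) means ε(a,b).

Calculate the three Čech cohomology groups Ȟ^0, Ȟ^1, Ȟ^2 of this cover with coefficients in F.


Ȟ^0 ≅ 0; Ȟ^1 ≅ Z/2; Ȟ^2 ≅ Z

nonempty intersections:
  W12={p8,p25,p33} W13={p8,p28,p38} W14={p5,p10,p29,p38} W15={p5,p17,p20,p37} W16={p20,p23,p25} W23={p3,p8,p32} W24={p6,p21,p26,p31} W25={p13,p26,p32} W26={p12,p21,p25} W34={p1,p19,p38} W35={p32,p34,p39} W36={p2,p19,p39} W45={p5,p26,p36} W46={p11,p19,p21} W56={p18,p20,p39}
  W123={p8} W126={p25} W134={p38} W145={p5} W156={p20} W235={p32} W245={p26} W246={p21} W346={p19} W356={p39}
C dims 6,15,10; δ0: rk 6, SNF 1^5·2; δ1: rk 9, SNF 1^9
Ȟ^0: (6−6)−0=0 ⇒ 0
Ȟ^1: (15−9)−6=0 plus torsion [2] ⇒ Z/2
Ȟ^2: (10−0)−9=1 ⇒ Z


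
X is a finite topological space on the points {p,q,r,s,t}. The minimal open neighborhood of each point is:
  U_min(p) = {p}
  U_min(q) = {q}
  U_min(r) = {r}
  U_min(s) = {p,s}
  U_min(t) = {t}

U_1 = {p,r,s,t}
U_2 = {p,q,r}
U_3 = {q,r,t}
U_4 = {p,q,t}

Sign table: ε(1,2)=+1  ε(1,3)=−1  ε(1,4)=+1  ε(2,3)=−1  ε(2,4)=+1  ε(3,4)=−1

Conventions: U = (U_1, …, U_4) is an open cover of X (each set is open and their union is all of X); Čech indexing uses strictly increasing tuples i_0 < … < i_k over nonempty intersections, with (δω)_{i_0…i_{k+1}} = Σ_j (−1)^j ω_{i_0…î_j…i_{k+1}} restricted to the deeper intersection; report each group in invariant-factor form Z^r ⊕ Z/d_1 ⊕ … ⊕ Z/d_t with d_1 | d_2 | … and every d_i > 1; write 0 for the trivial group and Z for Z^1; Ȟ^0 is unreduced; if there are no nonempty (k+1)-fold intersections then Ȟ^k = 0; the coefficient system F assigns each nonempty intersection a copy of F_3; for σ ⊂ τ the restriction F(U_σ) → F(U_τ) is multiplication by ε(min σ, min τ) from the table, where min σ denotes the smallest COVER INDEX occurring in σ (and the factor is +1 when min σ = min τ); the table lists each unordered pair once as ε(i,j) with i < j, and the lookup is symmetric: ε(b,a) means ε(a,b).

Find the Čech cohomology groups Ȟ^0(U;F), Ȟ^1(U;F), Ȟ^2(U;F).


cover nerve:
  U12={p,r} U13={r,t} U14={p,t} U23={q,r} U24={p,q} U34={q,t}
  U123={r} U124={p} U134={t} U234={q}
C dims 4,6,4; δ0: rk_F3 3; δ1: rk_F3 3
Ȟ^0: (4−3)−0=1 ⇒ Z/3
Ȟ^1: (6−3)−3=0 ⇒ 0
Ȟ^2: (4−0)−3=1 ⇒ Z/3

Ȟ^0 ≅ Z/3,  Ȟ^1 ≅ 0,  Ȟ^2 ≅ Z/3


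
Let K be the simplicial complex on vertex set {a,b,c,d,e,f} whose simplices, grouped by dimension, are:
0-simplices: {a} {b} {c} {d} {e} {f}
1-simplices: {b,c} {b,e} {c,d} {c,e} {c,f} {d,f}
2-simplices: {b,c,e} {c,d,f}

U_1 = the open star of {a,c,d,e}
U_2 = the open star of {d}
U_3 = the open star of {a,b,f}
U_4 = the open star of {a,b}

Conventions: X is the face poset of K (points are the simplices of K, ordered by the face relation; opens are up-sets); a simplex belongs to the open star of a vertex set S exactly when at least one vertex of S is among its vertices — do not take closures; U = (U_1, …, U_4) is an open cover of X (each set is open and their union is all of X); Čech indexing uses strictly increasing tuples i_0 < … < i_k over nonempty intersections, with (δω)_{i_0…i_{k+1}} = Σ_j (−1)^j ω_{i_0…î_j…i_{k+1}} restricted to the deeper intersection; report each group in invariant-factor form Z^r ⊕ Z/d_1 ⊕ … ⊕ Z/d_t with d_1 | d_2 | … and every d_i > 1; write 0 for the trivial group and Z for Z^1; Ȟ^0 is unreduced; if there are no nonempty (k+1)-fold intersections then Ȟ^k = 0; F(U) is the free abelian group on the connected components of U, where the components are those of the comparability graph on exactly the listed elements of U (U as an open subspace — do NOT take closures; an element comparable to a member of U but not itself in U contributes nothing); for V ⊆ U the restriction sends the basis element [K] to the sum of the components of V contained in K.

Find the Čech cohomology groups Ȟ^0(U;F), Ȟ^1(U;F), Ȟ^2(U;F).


nonempty intersections:
  U1={{a},{c},{d},{e},{b,c},{b,e},{c,d},{c,e},{c,f},{d,f},{b,c,e},{c,d,f}} U2={{d},{c,d},{d,f},{c,d,f}} U3={{a},{b},{f},{b,c},{b,e},{c,f},{d,f},{b,c,e},{c,d,f}} U4={{a},{b},{b,c},{b,e},{b,c,e}}
  U12={{d},{c,d},{d,f},{c,d,f}} U13={{a},{b,c},{b,e},{c,f},{d,f},{b,c,e},{c,d,f}} U14={{a},{b,c},{b,e},{b,c,e}} U23={{d,f},{c,d,f}} U34={{a},{b},{b,c},{b,e},{b,c,e}}
  U123={{d,f},{c,d,f}} U134={{a},{b,c},{b,e},{b,c,e}}
components per intersection:
  U1: {{a}} {{c},{d},{e},{b,c},{b,e},{c,d},{c,e},{c,f},{d,f},{b,c,e},{c,d,f}}
  U2: {{d},{c,d},{d,f},{c,d,f}}
  U3: {{a}} {{b},{b,c},{b,e},{b,c,e}} {{f},{c,f},{d,f},{c,d,f}}
  U4: {{a}} {{b},{b,c},{b,e},{b,c,e}}
  U12: {{d},{c,d},{d,f},{c,d,f}}
  U13: {{a}} {{b,c},{b,e},{b,c,e}} {{c,f},{d,f},{c,d,f}}
  U14: {{a}} {{b,c},{b,e},{b,c,e}}
  U23: {{d,f},{c,d,f}}
  U34: {{a}} {{b},{b,c},{b,e},{b,c,e}}
  U123: {{d,f},{c,d,f}}
  U134: {{a}} {{b,c},{b,e},{b,c,e}}
C dims 8,9,3; δ0: rk 6, SNF 1^6; δ1: rk 3, SNF 1^3
Ȟ^0: (8−6)−0=2 ⇒ Z^2
Ȟ^1: (9−3)−6=0 ⇒ 0
Ȟ^2: (3−0)−3=0 ⇒ 0

Ȟ^0 = Z^2,  Ȟ^1 = 0,  Ȟ^2 = 0
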